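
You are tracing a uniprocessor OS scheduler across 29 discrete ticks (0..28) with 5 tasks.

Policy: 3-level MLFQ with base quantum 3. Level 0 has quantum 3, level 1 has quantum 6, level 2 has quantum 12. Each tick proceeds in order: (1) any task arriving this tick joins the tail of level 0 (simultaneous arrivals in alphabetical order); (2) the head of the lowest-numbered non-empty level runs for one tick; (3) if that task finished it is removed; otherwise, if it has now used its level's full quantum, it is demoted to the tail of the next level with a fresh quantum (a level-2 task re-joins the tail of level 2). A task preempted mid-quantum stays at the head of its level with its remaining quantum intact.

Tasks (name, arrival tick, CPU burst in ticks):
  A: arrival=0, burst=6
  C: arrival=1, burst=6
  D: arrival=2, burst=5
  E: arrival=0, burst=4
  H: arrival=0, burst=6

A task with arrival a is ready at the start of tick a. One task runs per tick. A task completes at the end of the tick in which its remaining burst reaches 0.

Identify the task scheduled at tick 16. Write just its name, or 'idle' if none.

t=0: L0/L1/L2 = AEH/-/- → run A
t=1: L0/L1/L2 = AEHC/-/- → run A
t=2: L0/L1/L2 = AEHCD/-/- → run A
t=3: L0/L1/L2 = EHCD/A/- → run E
t=4: L0/L1/L2 = EHCD/A/- → run E
t=5: L0/L1/L2 = EHCD/A/- → run E
t=6: L0/L1/L2 = HCD/AE/- → run H
t=7: L0/L1/L2 = HCD/AE/- → run H
t=8: L0/L1/L2 = HCD/AE/- → run H
t=9: L0/L1/L2 = CD/AEH/- → run C
t=10: L0/L1/L2 = CD/AEH/- → run C
t=11: L0/L1/L2 = CD/AEH/- → run C
t=12: L0/L1/L2 = D/AEHC/- → run D
t=13: L0/L1/L2 = D/AEHC/- → run D
t=14: L0/L1/L2 = D/AEHC/- → run D
t=15: L0/L1/L2 = -/AEHCD/- → run A
t=16: L0/L1/L2 = -/AEHCD/- → run A
t=17: L0/L1/L2 = -/AEHCD/- → run A
t=18: L0/L1/L2 = -/EHCD/- → run E
t=19: L0/L1/L2 = -/HCD/- → run H
t=20: L0/L1/L2 = -/HCD/- → run H
t=21: L0/L1/L2 = -/HCD/- → run H
t=22: L0/L1/L2 = -/CD/- → run C
t=23: L0/L1/L2 = -/CD/- → run C
t=24: L0/L1/L2 = -/CD/- → run C
t=25: L0/L1/L2 = -/D/- → run D
t=26: L0/L1/L2 = -/D/- → run D
t=27: (idle)
t=28: (idle)

running at tick 16 = A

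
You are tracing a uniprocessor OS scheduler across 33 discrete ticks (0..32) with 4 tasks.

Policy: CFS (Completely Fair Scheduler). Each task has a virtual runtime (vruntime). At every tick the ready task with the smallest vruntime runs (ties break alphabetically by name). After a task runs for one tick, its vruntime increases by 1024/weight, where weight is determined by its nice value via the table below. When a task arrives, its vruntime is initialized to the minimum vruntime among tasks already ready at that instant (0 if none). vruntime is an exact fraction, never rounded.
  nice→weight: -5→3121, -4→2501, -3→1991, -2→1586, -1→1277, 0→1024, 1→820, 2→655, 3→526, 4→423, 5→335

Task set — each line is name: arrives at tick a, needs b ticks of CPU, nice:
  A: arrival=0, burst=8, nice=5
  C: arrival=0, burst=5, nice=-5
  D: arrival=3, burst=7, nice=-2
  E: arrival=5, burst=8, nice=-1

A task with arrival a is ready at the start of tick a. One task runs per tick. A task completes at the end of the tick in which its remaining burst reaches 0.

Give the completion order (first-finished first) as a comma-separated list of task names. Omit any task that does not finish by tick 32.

completion order = C, D, E, A

t=0: vr[A=0 C=0] → run A
t=1: vr[A=1024/335 C=0] → run C
t=2: vr[A=1024/335 C=1024/3121] → run C
t=3: vr[A=1024/335 C=2048/3121 D=2048/3121] → run C
t=4: vr[A=1024/335 C=3072/3121 D=2048/3121] → run D
t=5: vr[A=1024/335 C=3072/3121 D=3222016/2474953 E=3072/3121] → run C
t=6: vr[A=1024/335 C=4096/3121 D=3222016/2474953 E=3072/3121] → run E
t=7: vr[A=1024/335 C=4096/3121 D=3222016/2474953 E=7118848/3985517] → run D
t=8: vr[A=1024/335 C=4096/3121 D=4819968/2474953 E=7118848/3985517] → run C
t=9: vr[A=1024/335 D=4819968/2474953 E=7118848/3985517] → run E
t=10: vr[A=1024/335 D=4819968/2474953 E=10314752/3985517] → run D
t=11: vr[A=1024/335 D=6417920/2474953 E=10314752/3985517] → run E
t=12: vr[A=1024/335 D=6417920/2474953 E=13510656/3985517] → run D
t=13: vr[A=1024/335 D=8015872/2474953 E=13510656/3985517] → run A
t=14: vr[A=2048/335 D=8015872/2474953 E=13510656/3985517] → run D
t=15: vr[A=2048/335 D=9613824/2474953 E=13510656/3985517] → run E
t=16: vr[A=2048/335 D=9613824/2474953 E=16706560/3985517] → run D
t=17: vr[A=2048/335 D=11211776/2474953 E=16706560/3985517] → run E
t=18: vr[A=2048/335 D=11211776/2474953 E=19902464/3985517] → run D
t=19: vr[A=2048/335 E=19902464/3985517] → run E
t=20: vr[A=2048/335 E=23098368/3985517] → run E
t=21: vr[A=2048/335 E=26294272/3985517] → run A
t=22: vr[A=3072/335 E=26294272/3985517] → run E
t=23: vr[A=3072/335] → run A
t=24: vr[A=4096/335] → run A
t=25: vr[A=1024/67] → run A
t=26: vr[A=6144/335] → run A
t=27: vr[A=7168/335] → run A
t=28: (idle)
t=29: (idle)
t=30: (idle)
t=31: (idle)
t=32: (idle)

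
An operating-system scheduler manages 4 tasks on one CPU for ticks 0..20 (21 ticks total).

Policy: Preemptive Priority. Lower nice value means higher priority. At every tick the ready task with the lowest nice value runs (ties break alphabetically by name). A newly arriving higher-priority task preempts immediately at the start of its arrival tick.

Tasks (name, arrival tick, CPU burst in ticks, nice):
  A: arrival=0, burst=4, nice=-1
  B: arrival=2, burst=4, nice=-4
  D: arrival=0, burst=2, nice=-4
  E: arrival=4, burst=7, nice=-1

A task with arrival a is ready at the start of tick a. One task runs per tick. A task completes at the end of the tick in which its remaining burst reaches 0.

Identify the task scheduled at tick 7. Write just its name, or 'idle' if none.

running at tick 7 = A

t=0: ready={A,D} → run D
t=1: ready={A,D} → run D
t=2: ready={A,B} → run B
t=3: ready={A,B} → run B
t=4: ready={A,B,E} → run B
t=5: ready={A,B,E} → run B
t=6: ready={A,E} → run A
t=7: ready={A,E} → run A
t=8: ready={A,E} → run A
t=9: ready={A,E} → run A
t=10: ready={E} → run E
t=11: ready={E} → run E
t=12: ready={E} → run E
t=13: ready={E} → run E
t=14: ready={E} → run E
t=15: ready={E} → run E
t=16: ready={E} → run E
t=17: (idle)
t=18: (idle)
t=19: (idle)
t=20: (idle)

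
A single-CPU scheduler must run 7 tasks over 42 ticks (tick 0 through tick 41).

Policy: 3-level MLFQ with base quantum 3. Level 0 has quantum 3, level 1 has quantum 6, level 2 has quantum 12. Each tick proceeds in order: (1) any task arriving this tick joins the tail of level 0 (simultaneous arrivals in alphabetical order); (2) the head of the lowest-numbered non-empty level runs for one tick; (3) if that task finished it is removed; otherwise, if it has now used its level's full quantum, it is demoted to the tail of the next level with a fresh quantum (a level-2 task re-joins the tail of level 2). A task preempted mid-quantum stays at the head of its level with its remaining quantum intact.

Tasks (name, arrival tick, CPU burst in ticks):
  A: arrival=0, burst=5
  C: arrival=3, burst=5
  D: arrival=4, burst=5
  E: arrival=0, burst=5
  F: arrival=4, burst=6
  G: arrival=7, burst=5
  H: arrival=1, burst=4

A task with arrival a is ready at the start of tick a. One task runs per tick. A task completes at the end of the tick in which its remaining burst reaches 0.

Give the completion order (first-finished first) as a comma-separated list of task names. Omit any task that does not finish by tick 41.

completion order = A, E, H, C, D, F, G

t=0: L0/L1/L2 = AE/-/- → run A
t=1: L0/L1/L2 = AEH/-/- → run A
t=2: L0/L1/L2 = AEH/-/- → run A
t=3: L0/L1/L2 = EHC/A/- → run E
t=4: L0/L1/L2 = EHCDF/A/- → run E
t=5: L0/L1/L2 = EHCDF/A/- → run E
t=6: L0/L1/L2 = HCDF/AE/- → run H
t=7: L0/L1/L2 = HCDFG/AE/- → run H
t=8: L0/L1/L2 = HCDFG/AE/- → run H
t=9: L0/L1/L2 = CDFG/AEH/- → run C
t=10: L0/L1/L2 = CDFG/AEH/- → run C
t=11: L0/L1/L2 = CDFG/AEH/- → run C
t=12: L0/L1/L2 = DFG/AEHC/- → run D
t=13: L0/L1/L2 = DFG/AEHC/- → run D
t=14: L0/L1/L2 = DFG/AEHC/- → run D
t=15: L0/L1/L2 = FG/AEHCD/- → run F
t=16: L0/L1/L2 = FG/AEHCD/- → run F
t=17: L0/L1/L2 = FG/AEHCD/- → run F
t=18: L0/L1/L2 = G/AEHCDF/- → run G
t=19: L0/L1/L2 = G/AEHCDF/- → run G
t=20: L0/L1/L2 = G/AEHCDF/- → run G
t=21: L0/L1/L2 = -/AEHCDFG/- → run A
t=22: L0/L1/L2 = -/AEHCDFG/- → run A
t=23: L0/L1/L2 = -/EHCDFG/- → run E
t=24: L0/L1/L2 = -/EHCDFG/- → run E
t=25: L0/L1/L2 = -/HCDFG/- → run H
t=26: L0/L1/L2 = -/CDFG/- → run C
t=27: L0/L1/L2 = -/CDFG/- → run C
t=28: L0/L1/L2 = -/DFG/- → run D
t=29: L0/L1/L2 = -/DFG/- → run D
t=30: L0/L1/L2 = -/FG/- → run F
t=31: L0/L1/L2 = -/FG/- → run F
t=32: L0/L1/L2 = -/FG/- → run F
t=33: L0/L1/L2 = -/G/- → run G
t=34: L0/L1/L2 = -/G/- → run G
t=35: (idle)
t=36: (idle)
t=37: (idle)
t=38: (idle)
t=39: (idle)
t=40: (idle)
t=41: (idle)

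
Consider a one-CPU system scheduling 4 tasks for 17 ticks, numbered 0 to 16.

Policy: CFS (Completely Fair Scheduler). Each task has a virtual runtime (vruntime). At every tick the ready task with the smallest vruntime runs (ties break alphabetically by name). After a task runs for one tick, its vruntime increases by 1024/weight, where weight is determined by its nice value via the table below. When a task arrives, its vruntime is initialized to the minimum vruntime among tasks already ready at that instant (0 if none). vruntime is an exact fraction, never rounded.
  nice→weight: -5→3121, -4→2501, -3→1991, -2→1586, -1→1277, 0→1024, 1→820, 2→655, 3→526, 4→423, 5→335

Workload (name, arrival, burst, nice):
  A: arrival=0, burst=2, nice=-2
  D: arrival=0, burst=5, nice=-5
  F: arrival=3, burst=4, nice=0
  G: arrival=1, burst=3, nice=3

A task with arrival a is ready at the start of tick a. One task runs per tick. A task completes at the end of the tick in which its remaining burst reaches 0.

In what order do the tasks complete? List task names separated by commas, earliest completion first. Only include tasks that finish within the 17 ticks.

t=0: vr[A=0 D=0] → run A
t=1: vr[A=512/793 D=0 G=0] → run D
t=2: vr[A=512/793 D=1024/3121 G=0] → run G
t=3: vr[A=512/793 D=1024/3121 F=1024/3121 G=512/263] → run D
t=4: vr[A=512/793 D=2048/3121 F=1024/3121 G=512/263] → run F
t=5: vr[A=512/793 D=2048/3121 F=4145/3121 G=512/263] → run A
t=6: vr[D=2048/3121 F=4145/3121 G=512/263] → run D
t=7: vr[D=3072/3121 F=4145/3121 G=512/263] → run D
t=8: vr[D=4096/3121 F=4145/3121 G=512/263] → run D
t=9: vr[F=4145/3121 G=512/263] → run F
t=10: vr[F=7266/3121 G=512/263] → run G
t=11: vr[F=7266/3121 G=1024/263] → run F
t=12: vr[F=10387/3121 G=1024/263] → run F
t=13: vr[G=1024/263] → run G
t=14: (idle)
t=15: (idle)
t=16: (idle)

completion order = A, D, F, G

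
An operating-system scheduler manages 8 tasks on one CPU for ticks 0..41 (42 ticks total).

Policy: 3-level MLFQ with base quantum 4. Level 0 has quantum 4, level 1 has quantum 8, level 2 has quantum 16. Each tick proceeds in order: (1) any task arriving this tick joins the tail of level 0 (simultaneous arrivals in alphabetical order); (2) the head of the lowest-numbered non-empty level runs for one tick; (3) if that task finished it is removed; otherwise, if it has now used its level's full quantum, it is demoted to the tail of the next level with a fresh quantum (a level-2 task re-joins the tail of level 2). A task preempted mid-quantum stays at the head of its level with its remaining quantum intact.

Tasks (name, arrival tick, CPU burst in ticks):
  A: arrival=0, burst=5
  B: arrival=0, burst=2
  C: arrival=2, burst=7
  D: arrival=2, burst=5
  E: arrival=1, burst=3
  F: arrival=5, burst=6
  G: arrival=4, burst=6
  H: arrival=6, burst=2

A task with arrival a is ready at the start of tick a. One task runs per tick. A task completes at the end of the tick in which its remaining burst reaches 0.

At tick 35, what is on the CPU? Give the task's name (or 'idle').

running at tick 35 = F

t=0: L0/L1/L2 = AB/-/- → run A
t=1: L0/L1/L2 = ABE/-/- → run A
t=2: L0/L1/L2 = ABECD/-/- → run A
t=3: L0/L1/L2 = ABECD/-/- → run A
t=4: L0/L1/L2 = BECDG/A/- → run B
t=5: L0/L1/L2 = BECDGF/A/- → run B
t=6: L0/L1/L2 = ECDGFH/A/- → run E
t=7: L0/L1/L2 = ECDGFH/A/- → run E
t=8: L0/L1/L2 = ECDGFH/A/- → run E
t=9: L0/L1/L2 = CDGFH/A/- → run C
t=10: L0/L1/L2 = CDGFH/A/- → run C
t=11: L0/L1/L2 = CDGFH/A/- → run C
t=12: L0/L1/L2 = CDGFH/A/- → run C
t=13: L0/L1/L2 = DGFH/AC/- → run D
t=14: L0/L1/L2 = DGFH/AC/- → run D
t=15: L0/L1/L2 = DGFH/AC/- → run D
t=16: L0/L1/L2 = DGFH/AC/- → run D
t=17: L0/L1/L2 = GFH/ACD/- → run G
t=18: L0/L1/L2 = GFH/ACD/- → run G
t=19: L0/L1/L2 = GFH/ACD/- → run G
t=20: L0/L1/L2 = GFH/ACD/- → run G
t=21: L0/L1/L2 = FH/ACDG/- → run F
t=22: L0/L1/L2 = FH/ACDG/- → run F
t=23: L0/L1/L2 = FH/ACDG/- → run F
t=24: L0/L1/L2 = FH/ACDG/- → run F
t=25: L0/L1/L2 = H/ACDGF/- → run H
t=26: L0/L1/L2 = H/ACDGF/- → run H
t=27: L0/L1/L2 = -/ACDGF/- → run A
t=28: L0/L1/L2 = -/CDGF/- → run C
t=29: L0/L1/L2 = -/CDGF/- → run C
t=30: L0/L1/L2 = -/CDGF/- → run C
t=31: L0/L1/L2 = -/DGF/- → run D
t=32: L0/L1/L2 = -/GF/- → run G
t=33: L0/L1/L2 = -/GF/- → run G
t=34: L0/L1/L2 = -/F/- → run F
t=35: L0/L1/L2 = -/F/- → run F
t=36: (idle)
t=37: (idle)
t=38: (idle)
t=39: (idle)
t=40: (idle)
t=41: (idle)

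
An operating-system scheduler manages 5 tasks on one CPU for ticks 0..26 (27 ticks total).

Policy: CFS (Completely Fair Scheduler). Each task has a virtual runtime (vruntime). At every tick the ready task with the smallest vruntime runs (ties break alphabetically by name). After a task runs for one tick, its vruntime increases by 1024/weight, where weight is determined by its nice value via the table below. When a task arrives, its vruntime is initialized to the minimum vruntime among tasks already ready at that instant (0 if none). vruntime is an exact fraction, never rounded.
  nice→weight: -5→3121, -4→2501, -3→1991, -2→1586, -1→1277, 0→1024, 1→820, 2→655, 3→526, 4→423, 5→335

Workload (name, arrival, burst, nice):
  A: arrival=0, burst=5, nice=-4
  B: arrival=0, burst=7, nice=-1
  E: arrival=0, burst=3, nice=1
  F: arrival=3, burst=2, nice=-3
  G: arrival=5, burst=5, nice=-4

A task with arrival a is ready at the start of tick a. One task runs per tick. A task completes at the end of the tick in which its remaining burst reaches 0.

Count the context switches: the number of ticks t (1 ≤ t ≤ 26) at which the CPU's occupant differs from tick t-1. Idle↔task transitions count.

context switches = 20

t=0: vr[A=0 B=0 E=0] → run A
t=1: vr[A=1024/2501 B=0 E=0] → run B
t=2: vr[A=1024/2501 B=1024/1277 E=0] → run E
t=3: vr[A=1024/2501 B=1024/1277 E=256/205 F=1024/2501] → run A
t=4: vr[A=2048/2501 B=1024/1277 E=256/205 F=1024/2501] → run F
t=5: vr[A=2048/2501 B=1024/1277 E=256/205 F=4599808/4979491 G=1024/1277] → run B
t=6: vr[A=2048/2501 B=2048/1277 E=256/205 F=4599808/4979491 G=1024/1277] → run G
t=7: vr[A=2048/2501 B=2048/1277 E=256/205 F=4599808/4979491 G=3868672/3193777] → run A
t=8: vr[A=3072/2501 B=2048/1277 E=256/205 F=4599808/4979491 G=3868672/3193777] → run F
t=9: vr[A=3072/2501 B=2048/1277 E=256/205 G=3868672/3193777] → run G
t=10: vr[A=3072/2501 B=2048/1277 E=256/205 G=5176320/3193777] → run A
t=11: vr[A=4096/2501 B=2048/1277 E=256/205 G=5176320/3193777] → run E
t=12: vr[A=4096/2501 B=2048/1277 E=512/205 G=5176320/3193777] → run B
t=13: vr[A=4096/2501 B=3072/1277 E=512/205 G=5176320/3193777] → run G
t=14: vr[A=4096/2501 B=3072/1277 E=512/205 G=6483968/3193777] → run A
t=15: vr[B=3072/1277 E=512/205 G=6483968/3193777] → run G
t=16: vr[B=3072/1277 E=512/205 G=7791616/3193777] → run B
t=17: vr[B=4096/1277 E=512/205 G=7791616/3193777] → run G
t=18: vr[B=4096/1277 E=512/205] → run E
t=19: vr[B=4096/1277] → run B
t=20: vr[B=5120/1277] → run B
t=21: vr[B=6144/1277] → run B
t=22: (idle)
t=23: (idle)
t=24: (idle)
t=25: (idle)
t=26: (idle)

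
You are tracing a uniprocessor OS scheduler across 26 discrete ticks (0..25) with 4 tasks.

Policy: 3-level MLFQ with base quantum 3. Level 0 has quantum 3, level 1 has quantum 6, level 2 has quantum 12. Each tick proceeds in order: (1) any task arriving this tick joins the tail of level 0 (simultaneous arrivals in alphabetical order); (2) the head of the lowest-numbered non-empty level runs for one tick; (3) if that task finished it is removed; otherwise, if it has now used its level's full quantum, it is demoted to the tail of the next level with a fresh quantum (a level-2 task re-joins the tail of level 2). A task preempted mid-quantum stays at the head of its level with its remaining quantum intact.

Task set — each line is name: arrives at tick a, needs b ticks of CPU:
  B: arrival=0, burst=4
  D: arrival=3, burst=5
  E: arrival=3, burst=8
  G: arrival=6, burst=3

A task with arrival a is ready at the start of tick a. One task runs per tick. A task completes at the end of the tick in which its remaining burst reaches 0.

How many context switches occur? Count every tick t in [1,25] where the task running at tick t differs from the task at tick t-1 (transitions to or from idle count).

context switches = 7

t=0: L0/L1/L2 = B/-/- → run B
t=1: L0/L1/L2 = B/-/- → run B
t=2: L0/L1/L2 = B/-/- → run B
t=3: L0/L1/L2 = DE/B/- → run D
t=4: L0/L1/L2 = DE/B/- → run D
t=5: L0/L1/L2 = DE/B/- → run D
t=6: L0/L1/L2 = EG/BD/- → run E
t=7: L0/L1/L2 = EG/BD/- → run E
t=8: L0/L1/L2 = EG/BD/- → run E
t=9: L0/L1/L2 = G/BDE/- → run G
t=10: L0/L1/L2 = G/BDE/- → run G
t=11: L0/L1/L2 = G/BDE/- → run G
t=12: L0/L1/L2 = -/BDE/- → run B
t=13: L0/L1/L2 = -/DE/- → run D
t=14: L0/L1/L2 = -/DE/- → run D
t=15: L0/L1/L2 = -/E/- → run E
t=16: L0/L1/L2 = -/E/- → run E
t=17: L0/L1/L2 = -/E/- → run E
t=18: L0/L1/L2 = -/E/- → run E
t=19: L0/L1/L2 = -/E/- → run E
t=20: (idle)
t=21: (idle)
t=22: (idle)
t=23: (idle)
t=24: (idle)
t=25: (idle)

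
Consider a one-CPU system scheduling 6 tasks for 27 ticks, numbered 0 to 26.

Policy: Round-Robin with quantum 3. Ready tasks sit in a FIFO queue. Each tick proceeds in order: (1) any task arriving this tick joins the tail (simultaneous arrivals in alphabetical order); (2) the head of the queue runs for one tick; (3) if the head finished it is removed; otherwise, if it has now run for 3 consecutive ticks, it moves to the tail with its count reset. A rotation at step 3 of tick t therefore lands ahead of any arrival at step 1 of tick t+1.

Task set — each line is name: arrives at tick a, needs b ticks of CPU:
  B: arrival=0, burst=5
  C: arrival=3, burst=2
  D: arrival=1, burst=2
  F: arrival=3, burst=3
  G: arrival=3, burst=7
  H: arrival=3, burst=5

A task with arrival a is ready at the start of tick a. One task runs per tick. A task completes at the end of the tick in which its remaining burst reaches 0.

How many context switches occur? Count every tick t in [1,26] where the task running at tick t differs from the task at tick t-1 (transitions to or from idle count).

context switches = 10

t=0: queue=[B] q_used=0 → run B
t=1: queue=[B,D] q_used=1 → run B
t=2: queue=[B,D] q_used=2 → run B
t=3: queue=[D,B,C,F,G,H] q_used=0 → run D
t=4: queue=[D,B,C,F,G,H] q_used=1 → run D
t=5: queue=[B,C,F,G,H] q_used=0 → run B
t=6: queue=[B,C,F,G,H] q_used=1 → run B
t=7: queue=[C,F,G,H] q_used=0 → run C
t=8: queue=[C,F,G,H] q_used=1 → run C
t=9: queue=[F,G,H] q_used=0 → run F
t=10: queue=[F,G,H] q_used=1 → run F
t=11: queue=[F,G,H] q_used=2 → run F
t=12: queue=[G,H] q_used=0 → run G
t=13: queue=[G,H] q_used=1 → run G
t=14: queue=[G,H] q_used=2 → run G
t=15: queue=[H,G] q_used=0 → run H
t=16: queue=[H,G] q_used=1 → run H
t=17: queue=[H,G] q_used=2 → run H
t=18: queue=[G,H] q_used=0 → run G
t=19: queue=[G,H] q_used=1 → run G
t=20: queue=[G,H] q_used=2 → run G
t=21: queue=[H,G] q_used=0 → run H
t=22: queue=[H,G] q_used=1 → run H
t=23: queue=[G] q_used=0 → run G
t=24: (idle)
t=25: (idle)
t=26: (idle)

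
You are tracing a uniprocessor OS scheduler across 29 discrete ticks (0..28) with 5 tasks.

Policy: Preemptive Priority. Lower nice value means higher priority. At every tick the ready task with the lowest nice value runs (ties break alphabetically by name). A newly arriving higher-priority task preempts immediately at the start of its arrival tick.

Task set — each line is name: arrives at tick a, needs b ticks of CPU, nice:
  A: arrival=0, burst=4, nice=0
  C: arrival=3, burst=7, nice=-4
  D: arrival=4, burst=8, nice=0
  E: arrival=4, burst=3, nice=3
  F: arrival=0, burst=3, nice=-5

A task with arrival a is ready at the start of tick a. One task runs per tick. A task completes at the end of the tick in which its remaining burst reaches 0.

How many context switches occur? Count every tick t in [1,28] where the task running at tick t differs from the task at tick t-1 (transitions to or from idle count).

t=0: ready={A,F} → run F
t=1: ready={A,F} → run F
t=2: ready={A,F} → run F
t=3: ready={A,C} → run C
t=4: ready={A,C,D,E} → run C
t=5: ready={A,C,D,E} → run C
t=6: ready={A,C,D,E} → run C
t=7: ready={A,C,D,E} → run C
t=8: ready={A,C,D,E} → run C
t=9: ready={A,C,D,E} → run C
t=10: ready={A,D,E} → run A
t=11: ready={A,D,E} → run A
t=12: ready={A,D,E} → run A
t=13: ready={A,D,E} → run A
t=14: ready={D,E} → run D
t=15: ready={D,E} → run D
t=16: ready={D,E} → run D
t=17: ready={D,E} → run D
t=18: ready={D,E} → run D
t=19: ready={D,E} → run D
t=20: ready={D,E} → run D
t=21: ready={D,E} → run D
t=22: ready={E} → run E
t=23: ready={E} → run E
t=24: ready={E} → run E
t=25: (idle)
t=26: (idle)
t=27: (idle)
t=28: (idle)

context switches = 5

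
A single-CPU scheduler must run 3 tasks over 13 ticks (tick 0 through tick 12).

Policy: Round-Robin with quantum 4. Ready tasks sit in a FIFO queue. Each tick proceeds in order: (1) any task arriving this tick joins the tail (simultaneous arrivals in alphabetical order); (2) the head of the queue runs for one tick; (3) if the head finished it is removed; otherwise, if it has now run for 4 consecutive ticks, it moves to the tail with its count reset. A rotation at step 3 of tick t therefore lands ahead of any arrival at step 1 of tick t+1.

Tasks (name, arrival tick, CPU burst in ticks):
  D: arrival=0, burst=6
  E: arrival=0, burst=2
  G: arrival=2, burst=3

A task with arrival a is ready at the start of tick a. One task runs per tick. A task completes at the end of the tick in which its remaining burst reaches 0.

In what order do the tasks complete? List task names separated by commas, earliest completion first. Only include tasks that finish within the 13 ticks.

t=0: queue=[D,E] q_used=0 → run D
t=1: queue=[D,E] q_used=1 → run D
t=2: queue=[D,E,G] q_used=2 → run D
t=3: queue=[D,E,G] q_used=3 → run D
t=4: queue=[E,G,D] q_used=0 → run E
t=5: queue=[E,G,D] q_used=1 → run E
t=6: queue=[G,D] q_used=0 → run G
t=7: queue=[G,D] q_used=1 → run G
t=8: queue=[G,D] q_used=2 → run G
t=9: queue=[D] q_used=0 → run D
t=10: queue=[D] q_used=1 → run D
t=11: (idle)
t=12: (idle)

completion order = E, G, D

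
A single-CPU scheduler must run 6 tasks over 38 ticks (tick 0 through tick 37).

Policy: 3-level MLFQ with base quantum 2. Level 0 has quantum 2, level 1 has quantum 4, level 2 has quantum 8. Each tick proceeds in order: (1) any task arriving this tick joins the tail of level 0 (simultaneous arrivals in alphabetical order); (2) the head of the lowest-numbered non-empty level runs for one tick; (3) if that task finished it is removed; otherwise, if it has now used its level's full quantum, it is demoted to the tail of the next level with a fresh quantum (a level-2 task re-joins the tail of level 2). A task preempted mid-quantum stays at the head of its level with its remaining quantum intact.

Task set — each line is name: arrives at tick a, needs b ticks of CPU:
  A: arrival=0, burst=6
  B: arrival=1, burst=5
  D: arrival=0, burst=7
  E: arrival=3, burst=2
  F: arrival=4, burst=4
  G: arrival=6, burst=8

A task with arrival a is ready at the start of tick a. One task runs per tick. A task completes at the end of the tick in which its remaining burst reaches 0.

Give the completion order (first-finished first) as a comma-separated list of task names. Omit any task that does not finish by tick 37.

completion order = E, A, B, F, D, G

t=0: L0/L1/L2 = AD/-/- → run A
t=1: L0/L1/L2 = ADB/-/- → run A
t=2: L0/L1/L2 = DB/A/- → run D
t=3: L0/L1/L2 = DBE/A/- → run D
t=4: L0/L1/L2 = BEF/AD/- → run B
t=5: L0/L1/L2 = BEF/AD/- → run B
t=6: L0/L1/L2 = EFG/ADB/- → run E
t=7: L0/L1/L2 = EFG/ADB/- → run E
t=8: L0/L1/L2 = FG/ADB/- → run F
t=9: L0/L1/L2 = FG/ADB/- → run F
t=10: L0/L1/L2 = G/ADBF/- → run G
t=11: L0/L1/L2 = G/ADBF/- → run G
t=12: L0/L1/L2 = -/ADBFG/- → run A
t=13: L0/L1/L2 = -/ADBFG/- → run A
t=14: L0/L1/L2 = -/ADBFG/- → run A
t=15: L0/L1/L2 = -/ADBFG/- → run A
t=16: L0/L1/L2 = -/DBFG/- → run D
t=17: L0/L1/L2 = -/DBFG/- → run D
t=18: L0/L1/L2 = -/DBFG/- → run D
t=19: L0/L1/L2 = -/DBFG/- → run D
t=20: L0/L1/L2 = -/BFG/D → run B
t=21: L0/L1/L2 = -/BFG/D → run B
t=22: L0/L1/L2 = -/BFG/D → run B
t=23: L0/L1/L2 = -/FG/D → run F
t=24: L0/L1/L2 = -/FG/D → run F
t=25: L0/L1/L2 = -/G/D → run G
t=26: L0/L1/L2 = -/G/D → run G
t=27: L0/L1/L2 = -/G/D → run G
t=28: L0/L1/L2 = -/G/D → run G
t=29: L0/L1/L2 = -/-/DG → run D
t=30: L0/L1/L2 = -/-/G → run G
t=31: L0/L1/L2 = -/-/G → run G
t=32: (idle)
t=33: (idle)
t=34: (idle)
t=35: (idle)
t=36: (idle)
t=37: (idle)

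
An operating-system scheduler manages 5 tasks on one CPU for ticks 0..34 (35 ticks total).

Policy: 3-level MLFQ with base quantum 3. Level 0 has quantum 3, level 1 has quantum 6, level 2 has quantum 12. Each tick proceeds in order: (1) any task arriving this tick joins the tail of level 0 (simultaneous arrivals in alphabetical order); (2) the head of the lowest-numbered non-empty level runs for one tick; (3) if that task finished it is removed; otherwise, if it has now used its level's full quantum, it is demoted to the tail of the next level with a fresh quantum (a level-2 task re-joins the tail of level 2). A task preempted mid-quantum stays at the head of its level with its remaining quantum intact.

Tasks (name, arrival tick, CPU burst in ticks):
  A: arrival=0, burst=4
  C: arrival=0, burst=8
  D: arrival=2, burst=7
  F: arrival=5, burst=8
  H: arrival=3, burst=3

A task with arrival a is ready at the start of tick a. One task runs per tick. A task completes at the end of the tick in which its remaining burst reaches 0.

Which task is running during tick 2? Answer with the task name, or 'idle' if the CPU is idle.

t=0: L0/L1/L2 = AC/-/- → run A
t=1: L0/L1/L2 = AC/-/- → run A
t=2: L0/L1/L2 = ACD/-/- → run A
t=3: L0/L1/L2 = CDH/A/- → run C
t=4: L0/L1/L2 = CDH/A/- → run C
t=5: L0/L1/L2 = CDHF/A/- → run C
t=6: L0/L1/L2 = DHF/AC/- → run D
t=7: L0/L1/L2 = DHF/AC/- → run D
t=8: L0/L1/L2 = DHF/AC/- → run D
t=9: L0/L1/L2 = HF/ACD/- → run H
t=10: L0/L1/L2 = HF/ACD/- → run H
t=11: L0/L1/L2 = HF/ACD/- → run H
t=12: L0/L1/L2 = F/ACD/- → run F
t=13: L0/L1/L2 = F/ACD/- → run F
t=14: L0/L1/L2 = F/ACD/- → run F
t=15: L0/L1/L2 = -/ACDF/- → run A
t=16: L0/L1/L2 = -/CDF/- → run C
t=17: L0/L1/L2 = -/CDF/- → run C
t=18: L0/L1/L2 = -/CDF/- → run C
t=19: L0/L1/L2 = -/CDF/- → run C
t=20: L0/L1/L2 = -/CDF/- → run C
t=21: L0/L1/L2 = -/DF/- → run D
t=22: L0/L1/L2 = -/DF/- → run D
t=23: L0/L1/L2 = -/DF/- → run D
t=24: L0/L1/L2 = -/DF/- → run D
t=25: L0/L1/L2 = -/F/- → run F
t=26: L0/L1/L2 = -/F/- → run F
t=27: L0/L1/L2 = -/F/- → run F
t=28: L0/L1/L2 = -/F/- → run F
t=29: L0/L1/L2 = -/F/- → run F
t=30: (idle)
t=31: (idle)
t=32: (idle)
t=33: (idle)
t=34: (idle)

running at tick 2 = A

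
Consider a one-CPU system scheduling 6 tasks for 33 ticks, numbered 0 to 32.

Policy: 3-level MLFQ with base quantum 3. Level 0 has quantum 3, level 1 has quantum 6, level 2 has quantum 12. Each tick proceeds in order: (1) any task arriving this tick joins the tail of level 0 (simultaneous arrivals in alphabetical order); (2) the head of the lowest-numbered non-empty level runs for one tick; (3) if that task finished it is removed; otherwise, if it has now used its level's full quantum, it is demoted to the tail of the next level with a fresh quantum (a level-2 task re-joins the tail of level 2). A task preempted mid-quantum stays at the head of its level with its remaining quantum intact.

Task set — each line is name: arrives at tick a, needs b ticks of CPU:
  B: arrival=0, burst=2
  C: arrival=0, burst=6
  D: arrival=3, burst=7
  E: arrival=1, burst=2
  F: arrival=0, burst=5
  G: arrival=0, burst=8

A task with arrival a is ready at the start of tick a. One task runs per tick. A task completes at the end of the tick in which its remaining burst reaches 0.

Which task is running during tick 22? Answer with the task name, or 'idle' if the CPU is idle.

running at tick 22 = G

t=0: L0/L1/L2 = BCFG/-/- → run B
t=1: L0/L1/L2 = BCFGE/-/- → run B
t=2: L0/L1/L2 = CFGE/-/- → run C
t=3: L0/L1/L2 = CFGED/-/- → run C
t=4: L0/L1/L2 = CFGED/-/- → run C
t=5: L0/L1/L2 = FGED/C/- → run F
t=6: L0/L1/L2 = FGED/C/- → run F
t=7: L0/L1/L2 = FGED/C/- → run F
t=8: L0/L1/L2 = GED/CF/- → run G
t=9: L0/L1/L2 = GED/CF/- → run G
t=10: L0/L1/L2 = GED/CF/- → run G
t=11: L0/L1/L2 = ED/CFG/- → run E
t=12: L0/L1/L2 = ED/CFG/- → run E
t=13: L0/L1/L2 = D/CFG/- → run D
t=14: L0/L1/L2 = D/CFG/- → run D
t=15: L0/L1/L2 = D/CFG/- → run D
t=16: L0/L1/L2 = -/CFGD/- → run C
t=17: L0/L1/L2 = -/CFGD/- → run C
t=18: L0/L1/L2 = -/CFGD/- → run C
t=19: L0/L1/L2 = -/FGD/- → run F
t=20: L0/L1/L2 = -/FGD/- → run F
t=21: L0/L1/L2 = -/GD/- → run G
t=22: L0/L1/L2 = -/GD/- → run G
t=23: L0/L1/L2 = -/GD/- → run G
t=24: L0/L1/L2 = -/GD/- → run G
t=25: L0/L1/L2 = -/GD/- → run G
t=26: L0/L1/L2 = -/D/- → run D
t=27: L0/L1/L2 = -/D/- → run D
t=28: L0/L1/L2 = -/D/- → run D
t=29: L0/L1/L2 = -/D/- → run D
t=30: (idle)
t=31: (idle)
t=32: (idle)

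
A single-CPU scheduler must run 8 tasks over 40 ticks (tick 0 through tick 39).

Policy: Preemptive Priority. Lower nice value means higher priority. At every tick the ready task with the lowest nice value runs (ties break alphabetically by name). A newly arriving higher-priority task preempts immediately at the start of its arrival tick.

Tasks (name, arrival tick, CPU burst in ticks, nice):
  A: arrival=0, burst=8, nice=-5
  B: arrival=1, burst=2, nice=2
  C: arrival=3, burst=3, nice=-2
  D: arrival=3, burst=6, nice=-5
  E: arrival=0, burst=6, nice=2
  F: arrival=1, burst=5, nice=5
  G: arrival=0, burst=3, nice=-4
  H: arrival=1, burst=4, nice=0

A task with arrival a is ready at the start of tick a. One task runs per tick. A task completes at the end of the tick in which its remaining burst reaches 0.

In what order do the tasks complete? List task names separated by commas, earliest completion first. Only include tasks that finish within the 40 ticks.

t=0: ready={A,E,G} → run A
t=1: ready={A,B,E,F,G,H} → run A
t=2: ready={A,B,E,F,G,H} → run A
t=3: ready={A,B,C,D,E,F,G,H} → run A
t=4: ready={A,B,C,D,E,F,G,H} → run A
t=5: ready={A,B,C,D,E,F,G,H} → run A
t=6: ready={A,B,C,D,E,F,G,H} → run A
t=7: ready={A,B,C,D,E,F,G,H} → run A
t=8: ready={B,C,D,E,F,G,H} → run D
t=9: ready={B,C,D,E,F,G,H} → run D
t=10: ready={B,C,D,E,F,G,H} → run D
t=11: ready={B,C,D,E,F,G,H} → run D
t=12: ready={B,C,D,E,F,G,H} → run D
t=13: ready={B,C,D,E,F,G,H} → run D
t=14: ready={B,C,E,F,G,H} → run G
t=15: ready={B,C,E,F,G,H} → run G
t=16: ready={B,C,E,F,G,H} → run G
t=17: ready={B,C,E,F,H} → run C
t=18: ready={B,C,E,F,H} → run C
t=19: ready={B,C,E,F,H} → run C
t=20: ready={B,E,F,H} → run H
t=21: ready={B,E,F,H} → run H
t=22: ready={B,E,F,H} → run H
t=23: ready={B,E,F,H} → run H
t=24: ready={B,E,F} → run B
t=25: ready={B,E,F} → run B
t=26: ready={E,F} → run E
t=27: ready={E,F} → run E
t=28: ready={E,F} → run E
t=29: ready={E,F} → run E
t=30: ready={E,F} → run E
t=31: ready={E,F} → run E
t=32: ready={F} → run F
t=33: ready={F} → run F
t=34: ready={F} → run F
t=35: ready={F} → run F
t=36: ready={F} → run F
t=37: (idle)
t=38: (idle)
t=39: (idle)

completion order = A, D, G, C, H, B, E, F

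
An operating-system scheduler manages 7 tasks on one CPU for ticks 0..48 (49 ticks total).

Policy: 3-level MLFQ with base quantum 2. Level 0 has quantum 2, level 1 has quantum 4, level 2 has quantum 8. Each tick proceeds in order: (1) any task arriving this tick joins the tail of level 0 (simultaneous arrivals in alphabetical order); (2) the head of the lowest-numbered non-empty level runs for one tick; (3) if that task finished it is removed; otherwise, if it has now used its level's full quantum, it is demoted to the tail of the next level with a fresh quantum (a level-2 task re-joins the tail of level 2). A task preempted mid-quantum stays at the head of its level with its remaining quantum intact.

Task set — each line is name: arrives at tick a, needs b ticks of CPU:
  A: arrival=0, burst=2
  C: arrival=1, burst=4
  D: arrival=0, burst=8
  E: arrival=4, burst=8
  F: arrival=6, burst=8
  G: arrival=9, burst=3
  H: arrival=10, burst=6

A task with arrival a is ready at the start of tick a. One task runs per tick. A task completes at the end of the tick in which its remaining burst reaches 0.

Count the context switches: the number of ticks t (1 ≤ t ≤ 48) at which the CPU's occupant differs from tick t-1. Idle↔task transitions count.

t=0: L0/L1/L2 = AD/-/- → run A
t=1: L0/L1/L2 = ADC/-/- → run A
t=2: L0/L1/L2 = DC/-/- → run D
t=3: L0/L1/L2 = DC/-/- → run D
t=4: L0/L1/L2 = CE/D/- → run C
t=5: L0/L1/L2 = CE/D/- → run C
t=6: L0/L1/L2 = EF/DC/- → run E
t=7: L0/L1/L2 = EF/DC/- → run E
t=8: L0/L1/L2 = F/DCE/- → run F
t=9: L0/L1/L2 = FG/DCE/- → run F
t=10: L0/L1/L2 = GH/DCEF/- → run G
t=11: L0/L1/L2 = GH/DCEF/- → run G
t=12: L0/L1/L2 = H/DCEFG/- → run H
t=13: L0/L1/L2 = H/DCEFG/- → run H
t=14: L0/L1/L2 = -/DCEFGH/- → run D
t=15: L0/L1/L2 = -/DCEFGH/- → run D
t=16: L0/L1/L2 = -/DCEFGH/- → run D
t=17: L0/L1/L2 = -/DCEFGH/- → run D
t=18: L0/L1/L2 = -/CEFGH/D → run C
t=19: L0/L1/L2 = -/CEFGH/D → run C
t=20: L0/L1/L2 = -/EFGH/D → run E
t=21: L0/L1/L2 = -/EFGH/D → run E
t=22: L0/L1/L2 = -/EFGH/D → run E
t=23: L0/L1/L2 = -/EFGH/D → run E
t=24: L0/L1/L2 = -/FGH/DE → run F
t=25: L0/L1/L2 = -/FGH/DE → run F
t=26: L0/L1/L2 = -/FGH/DE → run F
t=27: L0/L1/L2 = -/FGH/DE → run F
t=28: L0/L1/L2 = -/GH/DEF → run G
t=29: L0/L1/L2 = -/H/DEF → run H
t=30: L0/L1/L2 = -/H/DEF → run H
t=31: L0/L1/L2 = -/H/DEF → run H
t=32: L0/L1/L2 = -/H/DEF → run H
t=33: L0/L1/L2 = -/-/DEF → run D
t=34: L0/L1/L2 = -/-/DEF → run D
t=35: L0/L1/L2 = -/-/EF → run E
t=36: L0/L1/L2 = -/-/EF → run E
t=37: L0/L1/L2 = -/-/F → run F
t=38: L0/L1/L2 = -/-/F → run F
t=39: (idle)
t=40: (idle)
t=41: (idle)
t=42: (idle)
t=43: (idle)
t=44: (idle)
t=45: (idle)
t=46: (idle)
t=47: (idle)
t=48: (idle)

context switches = 16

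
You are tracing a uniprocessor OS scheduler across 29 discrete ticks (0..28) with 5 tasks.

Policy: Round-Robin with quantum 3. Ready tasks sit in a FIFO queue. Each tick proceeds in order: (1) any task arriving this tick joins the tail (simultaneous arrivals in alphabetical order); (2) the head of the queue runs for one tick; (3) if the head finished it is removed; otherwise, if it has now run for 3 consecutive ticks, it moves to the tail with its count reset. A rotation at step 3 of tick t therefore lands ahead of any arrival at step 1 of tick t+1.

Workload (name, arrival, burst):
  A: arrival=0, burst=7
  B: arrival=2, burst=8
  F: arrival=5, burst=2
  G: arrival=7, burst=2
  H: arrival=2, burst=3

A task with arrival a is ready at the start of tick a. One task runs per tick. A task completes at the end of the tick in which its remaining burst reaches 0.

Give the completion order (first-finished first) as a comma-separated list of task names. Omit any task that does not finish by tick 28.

t=0: queue=[A] q_used=0 → run A
t=1: queue=[A] q_used=1 → run A
t=2: queue=[A,B,H] q_used=2 → run A
t=3: queue=[B,H,A] q_used=0 → run B
t=4: queue=[B,H,A] q_used=1 → run B
t=5: queue=[B,H,A,F] q_used=2 → run B
t=6: queue=[H,A,F,B] q_used=0 → run H
t=7: queue=[H,A,F,B,G] q_used=1 → run H
t=8: queue=[H,A,F,B,G] q_used=2 → run H
t=9: queue=[A,F,B,G] q_used=0 → run A
t=10: queue=[A,F,B,G] q_used=1 → run A
t=11: queue=[A,F,B,G] q_used=2 → run A
t=12: queue=[F,B,G,A] q_used=0 → run F
t=13: queue=[F,B,G,A] q_used=1 → run F
t=14: queue=[B,G,A] q_used=0 → run B
t=15: queue=[B,G,A] q_used=1 → run B
t=16: queue=[B,G,A] q_used=2 → run B
t=17: queue=[G,A,B] q_used=0 → run G
t=18: queue=[G,A,B] q_used=1 → run G
t=19: queue=[A,B] q_used=0 → run A
t=20: queue=[B] q_used=0 → run B
t=21: queue=[B] q_used=1 → run B
t=22: (idle)
t=23: (idle)
t=24: (idle)
t=25: (idle)
t=26: (idle)
t=27: (idle)
t=28: (idle)

completion order = H, F, G, A, B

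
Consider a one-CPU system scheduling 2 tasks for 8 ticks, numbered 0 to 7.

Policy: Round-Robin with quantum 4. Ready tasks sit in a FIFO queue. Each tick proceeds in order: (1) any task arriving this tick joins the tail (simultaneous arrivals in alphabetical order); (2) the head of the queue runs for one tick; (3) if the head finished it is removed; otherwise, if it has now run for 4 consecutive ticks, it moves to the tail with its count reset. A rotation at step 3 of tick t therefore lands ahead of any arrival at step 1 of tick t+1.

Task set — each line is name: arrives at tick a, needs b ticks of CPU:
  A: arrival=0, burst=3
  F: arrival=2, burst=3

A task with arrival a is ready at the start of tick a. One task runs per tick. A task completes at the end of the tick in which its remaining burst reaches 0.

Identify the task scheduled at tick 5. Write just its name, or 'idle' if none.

running at tick 5 = F

t=0: queue=[A] q_used=0 → run A
t=1: queue=[A] q_used=1 → run A
t=2: queue=[A,F] q_used=2 → run A
t=3: queue=[F] q_used=0 → run F
t=4: queue=[F] q_used=1 → run F
t=5: queue=[F] q_used=2 → run F
t=6: (idle)
t=7: (idle)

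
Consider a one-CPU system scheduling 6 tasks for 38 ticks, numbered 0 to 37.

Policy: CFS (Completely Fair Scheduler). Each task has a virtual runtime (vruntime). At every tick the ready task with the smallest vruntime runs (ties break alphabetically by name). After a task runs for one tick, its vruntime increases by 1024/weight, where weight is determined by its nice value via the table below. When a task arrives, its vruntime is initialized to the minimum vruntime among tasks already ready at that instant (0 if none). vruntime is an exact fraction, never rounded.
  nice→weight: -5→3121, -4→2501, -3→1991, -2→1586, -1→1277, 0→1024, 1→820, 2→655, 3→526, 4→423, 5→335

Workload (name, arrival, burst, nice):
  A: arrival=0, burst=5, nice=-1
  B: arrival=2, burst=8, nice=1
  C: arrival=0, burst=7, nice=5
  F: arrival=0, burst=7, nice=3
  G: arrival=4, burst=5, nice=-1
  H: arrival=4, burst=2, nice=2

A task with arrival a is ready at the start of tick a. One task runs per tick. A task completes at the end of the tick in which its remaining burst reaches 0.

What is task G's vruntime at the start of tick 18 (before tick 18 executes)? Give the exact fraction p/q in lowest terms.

vruntime(G, start of tick 18) = 5120/1277

t=0: vr[A=0 C=0 F=0] → run A
t=1: vr[A=1024/1277 C=0 F=0] → run C
t=2: vr[A=1024/1277 B=0 C=1024/335 F=0] → run B
t=3: vr[A=1024/1277 B=256/205 C=1024/335 F=0] → run F
t=4: vr[A=1024/1277 B=256/205 C=1024/335 F=512/263 G=1024/1277 H=1024/1277] → run A
t=5: vr[A=2048/1277 B=256/205 C=1024/335 F=512/263 G=1024/1277 H=1024/1277] → run G
t=6: vr[A=2048/1277 B=256/205 C=1024/335 F=512/263 G=2048/1277 H=1024/1277] → run H
t=7: vr[A=2048/1277 B=256/205 C=1024/335 F=512/263 G=2048/1277 H=1978368/836435] → run B
t=8: vr[A=2048/1277 B=512/205 C=1024/335 F=512/263 G=2048/1277 H=1978368/836435] → run A
t=9: vr[A=3072/1277 B=512/205 C=1024/335 F=512/263 G=2048/1277 H=1978368/836435] → run G
t=10: vr[A=3072/1277 B=512/205 C=1024/335 F=512/263 G=3072/1277 H=1978368/836435] → run F
t=11: vr[A=3072/1277 B=512/205 C=1024/335 F=1024/263 G=3072/1277 H=1978368/836435] → run H
t=12: vr[A=3072/1277 B=512/205 C=1024/335 F=1024/263 G=3072/1277] → run A
t=13: vr[A=4096/1277 B=512/205 C=1024/335 F=1024/263 G=3072/1277] → run G
t=14: vr[A=4096/1277 B=512/205 C=1024/335 F=1024/263 G=4096/1277] → run B
t=15: vr[A=4096/1277 B=768/205 C=1024/335 F=1024/263 G=4096/1277] → run C
t=16: vr[A=4096/1277 B=768/205 C=2048/335 F=1024/263 G=4096/1277] → run A
t=17: vr[B=768/205 C=2048/335 F=1024/263 G=4096/1277] → run G
t=18: vr[B=768/205 C=2048/335 F=1024/263 G=5120/1277] → run B
t=19: vr[B=1024/205 C=2048/335 F=1024/263 G=5120/1277] → run F
t=20: vr[B=1024/205 C=2048/335 F=1536/263 G=5120/1277] → run G
t=21: vr[B=1024/205 C=2048/335 F=1536/263] → run B
t=22: vr[B=256/41 C=2048/335 F=1536/263] → run F
t=23: vr[B=256/41 C=2048/335 F=2048/263] → run C
t=24: vr[B=256/41 C=3072/335 F=2048/263] → run B
t=25: vr[B=1536/205 C=3072/335 F=2048/263] → run B
t=26: vr[B=1792/205 C=3072/335 F=2048/263] → run F
t=27: vr[B=1792/205 C=3072/335 F=2560/263] → run B
t=28: vr[C=3072/335 F=2560/263] → run C
t=29: vr[C=4096/335 F=2560/263] → run F
t=30: vr[C=4096/335 F=3072/263] → run F
t=31: vr[C=4096/335] → run C
t=32: vr[C=1024/67] → run C
t=33: vr[C=6144/335] → run C
t=34: (idle)
t=35: (idle)
t=36: (idle)
t=37: (idle)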